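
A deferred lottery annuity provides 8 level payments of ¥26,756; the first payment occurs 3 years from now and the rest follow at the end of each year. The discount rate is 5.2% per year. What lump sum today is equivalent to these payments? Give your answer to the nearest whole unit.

Ordinary annuity of 8 payments, first payment at period 3.
Periodic rate r = 0.052 per year.
The ordinary-annuity PV formula values the stream one period before the first payment (period 2); discount that back 2 periods:
PV₀ = 26,756 × [1 − (1+r)^−8] / r × (1+r)^−2 = ¥155,001

¥155,001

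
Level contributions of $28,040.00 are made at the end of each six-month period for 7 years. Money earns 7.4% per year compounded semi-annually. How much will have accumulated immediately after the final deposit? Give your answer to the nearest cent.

$502,476.49

This is an ordinary annuity: 14 deposits of $28,040.00 at the end of each six-month period.
Periodic rate r = 0.074/2 per half-year; n is counted in half-years.
FV = PMT × [((1+r)^n − 1)/r] = 28,040 × [(1+r)^14 − 1] / r = $502,476.49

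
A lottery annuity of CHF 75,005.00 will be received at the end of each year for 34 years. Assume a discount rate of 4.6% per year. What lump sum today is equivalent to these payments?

This is an ordinary annuity: 34 payments of CHF 75,005.00 at the end of each year.
Periodic rate r = 0.046 per year.
PV = PMT × [(1 − (1+r)^−n)/r] = 75,005 × [1 − (1+r)^−34] / r = CHF 1,277,152.78

CHF 1,277,152.78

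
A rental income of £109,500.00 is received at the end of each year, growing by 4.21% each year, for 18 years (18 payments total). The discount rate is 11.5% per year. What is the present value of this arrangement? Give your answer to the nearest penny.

Periodic rate r = 0.115 per year.
Growing ordinary annuity: PV = PMT₁ × [1 − ((1+g)/(1+r))^n] / (r − g) = 109,500 × [1 − ((1+0.0421)/(1+r))^18] / (r − 0.0421) = £1,057,315.65.

£1,057,315.65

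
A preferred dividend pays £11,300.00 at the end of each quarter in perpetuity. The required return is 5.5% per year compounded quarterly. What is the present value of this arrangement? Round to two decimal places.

Periodic rate r = 0.055/4 per quarter.
Level perpetuity: PV = PMT / r = 11,300 / (0.055/4) = £821,818.18.

£821,818.18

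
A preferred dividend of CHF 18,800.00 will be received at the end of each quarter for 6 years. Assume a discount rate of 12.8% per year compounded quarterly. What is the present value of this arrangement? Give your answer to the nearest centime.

This is an ordinary annuity: 24 payments of CHF 18,800.00 at the end of each quarter.
Periodic rate r = 0.128/4 per quarter; n is counted in quarters.
PV = PMT × [(1 − (1+r)^−n)/r] = 18,800 × [1 − (1+r)^−24] / r = CHF 311,635.93

CHF 311,635.93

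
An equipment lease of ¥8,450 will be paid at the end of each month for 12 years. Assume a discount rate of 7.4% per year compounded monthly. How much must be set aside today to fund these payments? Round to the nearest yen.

¥804,895

This is an ordinary annuity: 144 payments of ¥8,450 at the end of each month.
Periodic rate r = 0.074/12 per month; n is counted in months.
PV = PMT × [(1 − (1+r)^−n)/r] = 8,450 × [1 − (1+r)^−144] / r = ¥804,895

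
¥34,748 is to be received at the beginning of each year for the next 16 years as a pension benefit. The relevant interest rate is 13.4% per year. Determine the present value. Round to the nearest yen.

¥254,740

This is an annuity due: 16 payments of ¥34,748 at the beginning of each year.
Periodic rate r = 0.134 per year.
PV = PMT × [(1 − (1+r)^−n)/r] × (1+r) = 34,748 × [1 − (1+r)^−16] / r × (1+r) = ¥254,740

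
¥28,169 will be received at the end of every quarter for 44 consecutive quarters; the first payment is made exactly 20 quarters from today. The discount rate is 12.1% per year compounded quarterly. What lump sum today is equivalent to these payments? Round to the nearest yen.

¥386,162

Ordinary annuity of 44 payments, first payment at period 20.
Periodic rate r = 0.121/4 per quarter; n is counted in quarters.
The ordinary-annuity PV formula values the stream one period before the first payment (period 19); discount that back 19 periods:
PV₀ = 28,169 × [1 − (1+r)^−44] / r × (1+r)^−19 = ¥386,162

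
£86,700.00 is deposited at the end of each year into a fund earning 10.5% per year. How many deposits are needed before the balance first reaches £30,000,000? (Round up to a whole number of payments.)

Periodic rate r = 0.105 per year.
Ordinary annuity FV: 30,000,000 = 86,700 × [((1+r)^n − 1)/r].
(1+r)^n = 1 + 30,000,000 × r / 86,700, so n = ln(1 + 30,000,000·r/86,700) / ln(1+r) = 36.25.
Round up to a whole number of payments: n = 37.

37 payments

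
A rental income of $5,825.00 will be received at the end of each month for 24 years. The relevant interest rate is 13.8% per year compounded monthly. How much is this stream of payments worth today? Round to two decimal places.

This is an ordinary annuity: 288 payments of $5,825.00 at the end of each month.
Periodic rate r = 0.138/12 per month; n is counted in months.
PV = PMT × [(1 − (1+r)^−n)/r] = 5,825 × [1 − (1+r)^−288] / r = $487,710.27

$487,710.27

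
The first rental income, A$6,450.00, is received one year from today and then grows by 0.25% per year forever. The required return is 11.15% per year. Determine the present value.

A$59,174.31

Periodic rate r = 0.1115 per year.
Growing perpetuity (Gordon): PV = PMT₁ / (r − g) = 6,450 / (r − 0.0025) = A$59,174.31.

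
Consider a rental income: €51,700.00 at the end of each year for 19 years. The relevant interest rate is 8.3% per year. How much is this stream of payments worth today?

This is an ordinary annuity: 19 payments of €51,700.00 at the end of each year.
Periodic rate r = 0.083 per year.
PV = PMT × [(1 − (1+r)^−n)/r] = 51,700 × [1 − (1+r)^−19] / r = €485,970.03

€485,970.03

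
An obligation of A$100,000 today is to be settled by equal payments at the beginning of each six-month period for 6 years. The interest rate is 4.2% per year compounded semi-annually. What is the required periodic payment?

Level annuity due; solve PV = PMT × [(1 − (1+r)^−n)/r] × (1+r) for PMT.
Periodic rate r = 0.042/2 per half-year; n is counted in half-years.
With n = 12: PMT = 100,000 / ([(1 − (1+r)^−n)/r] × (1+r)) = A$9,318.44

A$9,318.44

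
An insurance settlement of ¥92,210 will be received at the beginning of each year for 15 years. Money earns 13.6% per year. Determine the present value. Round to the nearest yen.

¥656,477

This is an annuity due: 15 payments of ¥92,210 at the beginning of each year.
Periodic rate r = 0.136 per year.
PV = PMT × [(1 − (1+r)^−n)/r] × (1+r) = 92,210 × [1 − (1+r)^−15] / r × (1+r) = ¥656,477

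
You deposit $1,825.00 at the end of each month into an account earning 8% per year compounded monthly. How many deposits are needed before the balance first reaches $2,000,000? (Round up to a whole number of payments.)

319 payments

Periodic rate r = 0.08/12 per month; n is counted in months.
Ordinary annuity FV: 2,000,000 = 1,825 × [((1+r)^n − 1)/r].
(1+r)^n = 1 + 2,000,000 × r / 1,825, so n = ln(1 + 2,000,000·r/1,825) / ln(1+r) = 318.60.
Round up to a whole number of payments: n = 319.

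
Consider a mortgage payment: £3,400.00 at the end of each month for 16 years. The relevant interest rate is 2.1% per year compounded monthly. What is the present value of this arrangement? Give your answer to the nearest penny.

£554,038.76

This is an ordinary annuity: 192 payments of £3,400.00 at the end of each month.
Periodic rate r = 0.021/12 per month; n is counted in months.
PV = PMT × [(1 − (1+r)^−n)/r] = 3,400 × [1 − (1+r)^−192] / r = £554,038.76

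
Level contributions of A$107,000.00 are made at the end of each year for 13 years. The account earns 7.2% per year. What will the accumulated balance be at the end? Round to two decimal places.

A$2,183,191.17

This is an ordinary annuity: 13 deposits of A$107,000.00 at the end of each year.
Periodic rate r = 0.072 per year.
FV = PMT × [((1+r)^n − 1)/r] = 107,000 × [(1+r)^13 − 1] / r = A$2,183,191.17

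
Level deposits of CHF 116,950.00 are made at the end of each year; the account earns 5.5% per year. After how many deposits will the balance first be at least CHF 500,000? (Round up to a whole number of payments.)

4 payments

Periodic rate r = 0.055 per year.
Ordinary annuity FV: 500,000 = 116,950 × [((1+r)^n − 1)/r].
(1+r)^n = 1 + 500,000 × r / 116,950, so n = ln(1 + 500,000·r/116,950) / ln(1+r) = 3.94.
Round up to a whole number of payments: n = 4.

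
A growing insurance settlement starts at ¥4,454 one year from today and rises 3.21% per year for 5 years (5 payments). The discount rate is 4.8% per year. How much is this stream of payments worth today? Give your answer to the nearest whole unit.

¥20,615

Periodic rate r = 0.048 per year.
Growing ordinary annuity: PV = PMT₁ × [1 − ((1+g)/(1+r))^n] / (r − g) = 4,454 × [1 − ((1+0.0321)/(1+r))^5] / (r − 0.0321) = ¥20,615.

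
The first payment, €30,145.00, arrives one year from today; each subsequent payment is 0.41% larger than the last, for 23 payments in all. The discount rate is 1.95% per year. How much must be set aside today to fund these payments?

€578,168.23

Periodic rate r = 0.0195 per year.
Growing ordinary annuity: PV = PMT₁ × [1 − ((1+g)/(1+r))^n] / (r − g) = 30,145 × [1 − ((1+0.0041)/(1+r))^23] / (r − 0.0041) = €578,168.23.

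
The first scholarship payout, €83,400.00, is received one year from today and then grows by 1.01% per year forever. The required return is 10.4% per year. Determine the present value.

Periodic rate r = 0.104 per year.
Growing perpetuity (Gordon): PV = PMT₁ / (r − g) = 83,400 / (r − 0.0101) = €888,178.91.

€888,178.91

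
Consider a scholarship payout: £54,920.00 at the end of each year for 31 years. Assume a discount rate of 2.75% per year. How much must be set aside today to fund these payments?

£1,135,777.74

This is an ordinary annuity: 31 payments of £54,920.00 at the end of each year.
Periodic rate r = 0.0275 per year.
PV = PMT × [(1 − (1+r)^−n)/r] = 54,920 × [1 − (1+r)^−31] / r = £1,135,777.74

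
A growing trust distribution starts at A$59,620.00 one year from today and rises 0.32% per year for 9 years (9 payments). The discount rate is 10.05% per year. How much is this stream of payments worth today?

Periodic rate r = 0.1005 per year.
Growing ordinary annuity: PV = PMT₁ × [1 − ((1+g)/(1+r))^n] / (r − g) = 59,620 × [1 − ((1+0.0032)/(1+r))^9] / (r − 0.0032) = A$346,391.81.

A$346,391.81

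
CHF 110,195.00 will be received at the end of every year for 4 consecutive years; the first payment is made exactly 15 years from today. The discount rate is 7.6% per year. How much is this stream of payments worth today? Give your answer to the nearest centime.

CHF 132,061.04

Ordinary annuity of 4 payments, first payment at period 15.
Periodic rate r = 0.076 per year.
The ordinary-annuity PV formula values the stream one period before the first payment (period 14); discount that back 14 periods:
PV₀ = 110,195 × [1 − (1+r)^−4] / r × (1+r)^−14 = CHF 132,061.04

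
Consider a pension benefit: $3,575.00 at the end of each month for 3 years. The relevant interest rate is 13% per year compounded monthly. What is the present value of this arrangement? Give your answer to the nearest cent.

$106,102.13

This is an ordinary annuity: 36 payments of $3,575.00 at the end of each month.
Periodic rate r = 0.13/12 per month; n is counted in months.
PV = PMT × [(1 − (1+r)^−n)/r] = 3,575 × [1 − (1+r)^−36] / r = $106,102.13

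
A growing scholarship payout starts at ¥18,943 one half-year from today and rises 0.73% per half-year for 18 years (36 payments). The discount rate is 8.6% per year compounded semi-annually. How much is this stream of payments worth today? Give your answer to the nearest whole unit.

¥379,168

Periodic rate r = 0.086/2 per half-year; n is counted in half-years.
Growing ordinary annuity: PV = PMT₁ × [1 − ((1+g)/(1+r))^n] / (r − g) = 18,943 × [1 − ((1+0.0073)/(1+r))^36] / (r − 0.0073) = ¥379,168.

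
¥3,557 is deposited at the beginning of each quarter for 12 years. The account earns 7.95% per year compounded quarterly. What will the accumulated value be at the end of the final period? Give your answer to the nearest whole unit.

This is an annuity due: 48 deposits of ¥3,557 at the beginning of each quarter.
Periodic rate r = 0.0795/4 per quarter; n is counted in quarters.
FV = PMT × [((1+r)^n − 1)/r] × (1+r) = 3,557 × [(1+r)^48 − 1] / r × (1+r) = ¥286,911

¥286,911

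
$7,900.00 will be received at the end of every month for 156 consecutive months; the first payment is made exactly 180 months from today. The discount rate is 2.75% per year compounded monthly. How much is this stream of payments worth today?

$687,180.48

Ordinary annuity of 156 payments, first payment at period 180.
Periodic rate r = 0.0275/12 per month; n is counted in months.
The ordinary-annuity PV formula values the stream one period before the first payment (period 179); discount that back 179 periods:
PV₀ = 7,900 × [1 − (1+r)^−156] / r × (1+r)^−179 = $687,180.48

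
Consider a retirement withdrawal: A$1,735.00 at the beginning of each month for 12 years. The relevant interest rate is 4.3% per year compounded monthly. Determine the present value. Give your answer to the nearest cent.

This is an annuity due: 144 payments of A$1,735.00 at the beginning of each month.
Periodic rate r = 0.043/12 per month; n is counted in months.
PV = PMT × [(1 − (1+r)^−n)/r] × (1+r) = 1,735 × [1 − (1+r)^−144] / r × (1+r) = A$195,605.49

A$195,605.49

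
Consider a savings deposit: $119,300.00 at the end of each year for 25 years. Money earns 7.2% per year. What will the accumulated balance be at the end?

$7,765,803.65

This is an ordinary annuity: 25 deposits of $119,300.00 at the end of each year.
Periodic rate r = 0.072 per year.
FV = PMT × [((1+r)^n − 1)/r] = 119,300 × [(1+r)^25 − 1] / r = $7,765,803.65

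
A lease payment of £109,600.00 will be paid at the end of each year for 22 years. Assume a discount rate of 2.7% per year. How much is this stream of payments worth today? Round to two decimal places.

This is an ordinary annuity: 22 payments of £109,600.00 at the end of each year.
Periodic rate r = 0.027 per year.
PV = PMT × [(1 − (1+r)^−n)/r] = 109,600 × [1 − (1+r)^−22] / r = £1,800,359.13

£1,800,359.13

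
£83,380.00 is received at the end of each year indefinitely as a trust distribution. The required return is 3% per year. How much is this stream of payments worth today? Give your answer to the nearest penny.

£2,779,333.33

Periodic rate r = 0.03 per year.
Level perpetuity: PV = PMT / r = 83,380 / (0.03) = £2,779,333.33.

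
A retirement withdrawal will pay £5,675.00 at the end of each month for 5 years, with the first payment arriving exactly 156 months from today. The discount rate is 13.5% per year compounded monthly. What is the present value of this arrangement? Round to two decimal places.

£43,549.11

Ordinary annuity of 60 payments, first payment at period 156.
Periodic rate r = 0.135/12 per month; n is counted in months.
The ordinary-annuity PV formula values the stream one period before the first payment (period 155); discount that back 155 periods:
PV₀ = 5,675 × [1 − (1+r)^−60] / r × (1+r)^−155 = £43,549.11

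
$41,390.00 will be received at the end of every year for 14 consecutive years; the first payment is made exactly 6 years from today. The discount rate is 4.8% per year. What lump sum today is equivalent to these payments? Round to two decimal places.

Ordinary annuity of 14 payments, first payment at period 6.
Periodic rate r = 0.048 per year.
The ordinary-annuity PV formula values the stream one period before the first payment (period 5); discount that back 5 periods:
PV₀ = 41,390 × [1 − (1+r)^−14] / r × (1+r)^−5 = $328,273.51

$328,273.51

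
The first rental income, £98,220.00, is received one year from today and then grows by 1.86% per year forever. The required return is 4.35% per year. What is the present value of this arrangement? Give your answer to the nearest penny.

Periodic rate r = 0.0435 per year.
Growing perpetuity (Gordon): PV = PMT₁ / (r − g) = 98,220 / (r − 0.0186) = £3,944,578.31.

£3,944,578.31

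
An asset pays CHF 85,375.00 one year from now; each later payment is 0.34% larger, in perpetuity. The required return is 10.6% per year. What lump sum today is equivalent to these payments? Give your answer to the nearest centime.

Periodic rate r = 0.106 per year.
Growing perpetuity (Gordon): PV = PMT₁ / (r − g) = 85,375 / (r − 0.0034) = CHF 832,115.01.

CHF 832,115.01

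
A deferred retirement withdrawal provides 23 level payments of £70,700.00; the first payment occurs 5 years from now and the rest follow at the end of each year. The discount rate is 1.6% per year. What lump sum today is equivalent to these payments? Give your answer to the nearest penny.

£1,268,389.47

Ordinary annuity of 23 payments, first payment at period 5.
Periodic rate r = 0.016 per year.
The ordinary-annuity PV formula values the stream one period before the first payment (period 4); discount that back 4 periods:
PV₀ = 70,700 × [1 − (1+r)^−23] / r × (1+r)^−4 = £1,268,389.47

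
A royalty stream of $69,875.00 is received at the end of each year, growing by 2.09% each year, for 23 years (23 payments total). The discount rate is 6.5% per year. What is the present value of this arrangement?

$985,426.96

Periodic rate r = 0.065 per year.
Growing ordinary annuity: PV = PMT₁ × [1 − ((1+g)/(1+r))^n] / (r − g) = 69,875 × [1 − ((1+0.0209)/(1+r))^23] / (r − 0.0209) = $985,426.96.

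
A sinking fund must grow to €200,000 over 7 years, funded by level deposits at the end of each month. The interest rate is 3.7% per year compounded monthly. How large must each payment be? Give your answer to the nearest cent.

Level ordinary annuity; solve FV = PMT × [((1+r)^n − 1)/r] for PMT.
Periodic rate r = 0.037/12 per month; n is counted in months.
With n = 84: PMT = 200,000 / ([((1+r)^n − 1)/r]) = €2,089.56

€2,089.56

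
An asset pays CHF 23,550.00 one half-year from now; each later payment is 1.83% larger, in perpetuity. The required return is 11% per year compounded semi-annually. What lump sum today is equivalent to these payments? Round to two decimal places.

CHF 641,689.37

Periodic rate r = 0.11/2 per half-year.
Growing perpetuity (Gordon): PV = PMT₁ / (r − g) = 23,550 / (r − 0.0183) = CHF 641,689.37.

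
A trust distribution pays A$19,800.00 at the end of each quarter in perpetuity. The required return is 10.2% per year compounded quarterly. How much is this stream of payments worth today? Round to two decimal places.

A$776,470.59

Periodic rate r = 0.102/4 per quarter.
Level perpetuity: PV = PMT / r = 19,800 / (0.102/4) = A$776,470.59.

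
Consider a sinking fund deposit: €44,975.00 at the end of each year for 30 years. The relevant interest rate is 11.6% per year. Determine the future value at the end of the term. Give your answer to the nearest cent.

€10,046,000.71

This is an ordinary annuity: 30 deposits of €44,975.00 at the end of each year.
Periodic rate r = 0.116 per year.
FV = PMT × [((1+r)^n − 1)/r] = 44,975 × [(1+r)^30 − 1] / r = €10,046,000.71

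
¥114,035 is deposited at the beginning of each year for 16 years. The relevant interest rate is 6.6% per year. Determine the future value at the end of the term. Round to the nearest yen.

¥3,279,303

This is an annuity due: 16 deposits of ¥114,035 at the beginning of each year.
Periodic rate r = 0.066 per year.
FV = PMT × [((1+r)^n − 1)/r] × (1+r) = 114,035 × [(1+r)^16 − 1] / r × (1+r) = ¥3,279,303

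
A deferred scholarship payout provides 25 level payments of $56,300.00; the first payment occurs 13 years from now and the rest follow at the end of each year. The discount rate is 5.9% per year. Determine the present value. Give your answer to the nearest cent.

Ordinary annuity of 25 payments, first payment at period 13.
Periodic rate r = 0.059 per year.
The ordinary-annuity PV formula values the stream one period before the first payment (period 12); discount that back 12 periods:
PV₀ = 56,300 × [1 − (1+r)^−25] / r × (1+r)^−12 = $365,207.34

$365,207.34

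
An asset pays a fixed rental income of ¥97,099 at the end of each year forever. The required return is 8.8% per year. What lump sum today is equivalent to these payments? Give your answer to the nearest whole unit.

Periodic rate r = 0.088 per year.
Level perpetuity: PV = PMT / r = 97,099 / (0.088) = ¥1,103,398.

¥1,103,398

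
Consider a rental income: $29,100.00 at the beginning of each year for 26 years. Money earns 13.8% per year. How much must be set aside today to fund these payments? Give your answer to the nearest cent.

$231,643.16

This is an annuity due: 26 payments of $29,100.00 at the beginning of each year.
Periodic rate r = 0.138 per year.
PV = PMT × [(1 − (1+r)^−n)/r] × (1+r) = 29,100 × [1 − (1+r)^−26] / r × (1+r) = $231,643.16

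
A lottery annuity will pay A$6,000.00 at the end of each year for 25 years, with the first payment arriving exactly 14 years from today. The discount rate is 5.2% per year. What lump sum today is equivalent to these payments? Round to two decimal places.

Ordinary annuity of 25 payments, first payment at period 14.
Periodic rate r = 0.052 per year.
The ordinary-annuity PV formula values the stream one period before the first payment (period 13); discount that back 13 periods:
PV₀ = 6,000 × [1 − (1+r)^−25] / r × (1+r)^−13 = A$42,886.43

A$42,886.43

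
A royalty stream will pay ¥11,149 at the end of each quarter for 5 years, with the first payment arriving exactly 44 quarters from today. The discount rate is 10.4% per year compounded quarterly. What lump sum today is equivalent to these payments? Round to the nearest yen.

¥57,099

Ordinary annuity of 20 payments, first payment at period 44.
Periodic rate r = 0.104/4 per quarter; n is counted in quarters.
The ordinary-annuity PV formula values the stream one period before the first payment (period 43); discount that back 43 periods:
PV₀ = 11,149 × [1 − (1+r)^−20] / r × (1+r)^−43 = ¥57,099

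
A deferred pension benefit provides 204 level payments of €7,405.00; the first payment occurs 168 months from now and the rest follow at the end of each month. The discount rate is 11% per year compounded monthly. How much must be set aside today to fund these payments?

€148,641.19

Ordinary annuity of 204 payments, first payment at period 168.
Periodic rate r = 0.11/12 per month; n is counted in months.
The ordinary-annuity PV formula values the stream one period before the first payment (period 167); discount that back 167 periods:
PV₀ = 7,405 × [1 − (1+r)^−204] / r × (1+r)^−167 = €148,641.19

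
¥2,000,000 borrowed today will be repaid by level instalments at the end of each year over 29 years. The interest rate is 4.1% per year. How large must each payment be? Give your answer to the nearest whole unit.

¥119,158

Level ordinary annuity; solve PV = PMT × [(1 − (1+r)^−n)/r] for PMT.
Periodic rate r = 0.041 per year.
With n = 29: PMT = 2,000,000 / ([(1 − (1+r)^−n)/r]) = ¥119,158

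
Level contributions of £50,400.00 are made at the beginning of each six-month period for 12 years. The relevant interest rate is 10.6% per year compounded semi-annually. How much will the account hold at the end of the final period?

This is an annuity due: 24 deposits of £50,400.00 at the beginning of each six-month period.
Periodic rate r = 0.106/2 per half-year; n is counted in half-years.
FV = PMT × [((1+r)^n − 1)/r] × (1+r) = 50,400 × [(1+r)^24 − 1] / r × (1+r) = £2,456,966.81

£2,456,966.81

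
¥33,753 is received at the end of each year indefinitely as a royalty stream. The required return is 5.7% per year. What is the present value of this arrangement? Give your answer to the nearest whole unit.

¥592,158

Periodic rate r = 0.057 per year.
Level perpetuity: PV = PMT / r = 33,753 / (0.057) = ¥592,158.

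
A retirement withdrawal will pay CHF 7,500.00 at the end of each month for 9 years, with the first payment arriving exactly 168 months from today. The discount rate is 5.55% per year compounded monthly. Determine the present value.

CHF 294,501.54

Ordinary annuity of 108 payments, first payment at period 168.
Periodic rate r = 0.0555/12 per month; n is counted in months.
The ordinary-annuity PV formula values the stream one period before the first payment (period 167); discount that back 167 periods:
PV₀ = 7,500 × [1 − (1+r)^−108] / r × (1+r)^−167 = CHF 294,501.54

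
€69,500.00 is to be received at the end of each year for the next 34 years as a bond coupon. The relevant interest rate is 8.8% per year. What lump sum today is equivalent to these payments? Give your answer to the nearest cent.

€744,885.82

This is an ordinary annuity: 34 payments of €69,500.00 at the end of each year.
Periodic rate r = 0.088 per year.
PV = PMT × [(1 − (1+r)^−n)/r] = 69,500 × [1 − (1+r)^−34] / r = €744,885.82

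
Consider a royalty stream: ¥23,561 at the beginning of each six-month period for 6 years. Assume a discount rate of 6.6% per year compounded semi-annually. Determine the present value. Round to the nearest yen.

This is an annuity due: 12 payments of ¥23,561 at the beginning of each six-month period.
Periodic rate r = 0.066/2 per half-year; n is counted in half-years.
PV = PMT × [(1 − (1+r)^−n)/r] × (1+r) = 23,561 × [1 − (1+r)^−12] / r × (1+r) = ¥237,984

¥237,984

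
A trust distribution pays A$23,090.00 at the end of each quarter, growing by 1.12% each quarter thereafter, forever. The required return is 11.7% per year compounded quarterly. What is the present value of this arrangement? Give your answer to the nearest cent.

Periodic rate r = 0.117/4 per quarter.
Growing perpetuity (Gordon): PV = PMT₁ / (r − g) = 23,090 / (r − 0.0112) = A$1,279,224.38.

A$1,279,224.38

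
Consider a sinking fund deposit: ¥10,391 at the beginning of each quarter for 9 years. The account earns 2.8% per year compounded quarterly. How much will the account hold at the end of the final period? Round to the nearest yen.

This is an annuity due: 36 deposits of ¥10,391 at the beginning of each quarter.
Periodic rate r = 0.028/4 per quarter; n is counted in quarters.
FV = PMT × [((1+r)^n − 1)/r] × (1+r) = 10,391 × [(1+r)^36 − 1] / r × (1+r) = ¥426,722

¥426,722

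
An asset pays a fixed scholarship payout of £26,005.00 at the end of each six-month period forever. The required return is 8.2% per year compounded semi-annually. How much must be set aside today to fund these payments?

Periodic rate r = 0.082/2 per half-year.
Level perpetuity: PV = PMT / r = 26,005 / (0.082/2) = £634,268.29.

£634,268.29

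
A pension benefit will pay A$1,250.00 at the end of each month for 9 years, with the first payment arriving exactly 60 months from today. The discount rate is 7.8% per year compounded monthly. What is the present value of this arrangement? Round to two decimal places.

A$66,037.89

Ordinary annuity of 108 payments, first payment at period 60.
Periodic rate r = 0.078/12 per month; n is counted in months.
The ordinary-annuity PV formula values the stream one period before the first payment (period 59); discount that back 59 periods:
PV₀ = 1,250 × [1 − (1+r)^−108] / r × (1+r)^−59 = A$66,037.89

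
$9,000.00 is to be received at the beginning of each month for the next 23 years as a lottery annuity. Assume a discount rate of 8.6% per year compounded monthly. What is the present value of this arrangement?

$1,088,593.73

This is an annuity due: 276 payments of $9,000.00 at the beginning of each month.
Periodic rate r = 0.086/12 per month; n is counted in months.
PV = PMT × [(1 − (1+r)^−n)/r] × (1+r) = 9,000 × [1 − (1+r)^−276] / r × (1+r) = $1,088,593.73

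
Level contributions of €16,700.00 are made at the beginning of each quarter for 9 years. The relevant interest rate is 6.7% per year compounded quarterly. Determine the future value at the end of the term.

€829,713.84

This is an annuity due: 36 deposits of €16,700.00 at the beginning of each quarter.
Periodic rate r = 0.067/4 per quarter; n is counted in quarters.
FV = PMT × [((1+r)^n − 1)/r] × (1+r) = 16,700 × [(1+r)^36 − 1] / r × (1+r) = €829,713.84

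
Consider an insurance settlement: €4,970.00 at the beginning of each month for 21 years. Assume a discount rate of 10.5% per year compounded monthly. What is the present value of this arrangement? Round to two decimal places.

€509,190.98

This is an annuity due: 252 payments of €4,970.00 at the beginning of each month.
Periodic rate r = 0.105/12 per month; n is counted in months.
PV = PMT × [(1 − (1+r)^−n)/r] × (1+r) = 4,970 × [1 − (1+r)^−252] / r × (1+r) = €509,190.98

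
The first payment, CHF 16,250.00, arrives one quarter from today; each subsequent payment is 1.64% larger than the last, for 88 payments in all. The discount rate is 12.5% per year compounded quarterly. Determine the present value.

Periodic rate r = 0.125/4 per quarter; n is counted in quarters.
Growing ordinary annuity: PV = PMT₁ × [1 − ((1+g)/(1+r))^n] / (r − g) = 16,250 × [1 − ((1+0.0164)/(1+r))^88] / (r − 0.0164) = CHF 788,933.03.

CHF 788,933.03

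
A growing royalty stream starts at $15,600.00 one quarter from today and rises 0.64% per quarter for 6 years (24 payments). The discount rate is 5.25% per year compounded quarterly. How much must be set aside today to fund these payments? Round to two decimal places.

Periodic rate r = 0.0525/4 per quarter; n is counted in quarters.
Growing ordinary annuity: PV = PMT₁ × [1 − ((1+g)/(1+r))^n] / (r − g) = 15,600 × [1 − ((1+0.0064)/(1+r))^24] / (r − 0.0064) = $342,666.45.

$342,666.45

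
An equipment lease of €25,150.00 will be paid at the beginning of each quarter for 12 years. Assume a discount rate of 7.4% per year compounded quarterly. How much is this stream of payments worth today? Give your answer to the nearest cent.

€810,231.60

This is an annuity due: 48 payments of €25,150.00 at the beginning of each quarter.
Periodic rate r = 0.074/4 per quarter; n is counted in quarters.
PV = PMT × [(1 − (1+r)^−n)/r] × (1+r) = 25,150 × [1 − (1+r)^−48] / r × (1+r) = €810,231.60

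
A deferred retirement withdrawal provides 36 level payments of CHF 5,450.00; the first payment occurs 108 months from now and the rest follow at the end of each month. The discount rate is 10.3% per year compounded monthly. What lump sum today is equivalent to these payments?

CHF 67,387.62

Ordinary annuity of 36 payments, first payment at period 108.
Periodic rate r = 0.103/12 per month; n is counted in months.
The ordinary-annuity PV formula values the stream one period before the first payment (period 107); discount that back 107 periods:
PV₀ = 5,450 × [1 − (1+r)^−36] / r × (1+r)^−107 = CHF 67,387.62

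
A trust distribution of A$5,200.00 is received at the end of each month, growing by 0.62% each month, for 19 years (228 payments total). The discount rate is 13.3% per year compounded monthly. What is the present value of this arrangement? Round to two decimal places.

A$711,756.45

Periodic rate r = 0.133/12 per month; n is counted in months.
Growing ordinary annuity: PV = PMT₁ × [1 − ((1+g)/(1+r))^n] / (r − g) = 5,200 × [1 − ((1+0.0062)/(1+r))^228] / (r − 0.0062) = A$711,756.45.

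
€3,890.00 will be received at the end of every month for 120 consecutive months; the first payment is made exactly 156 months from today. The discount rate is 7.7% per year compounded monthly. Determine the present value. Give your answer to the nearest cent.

€120,536.46

Ordinary annuity of 120 payments, first payment at period 156.
Periodic rate r = 0.077/12 per month; n is counted in months.
The ordinary-annuity PV formula values the stream one period before the first payment (period 155); discount that back 155 periods:
PV₀ = 3,890 × [1 − (1+r)^−120] / r × (1+r)^−155 = €120,536.46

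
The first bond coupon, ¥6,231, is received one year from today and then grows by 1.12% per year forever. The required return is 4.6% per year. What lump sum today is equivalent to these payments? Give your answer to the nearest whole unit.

Periodic rate r = 0.046 per year.
Growing perpetuity (Gordon): PV = PMT₁ / (r − g) = 6,231 / (r − 0.0112) = ¥179,052.

¥179,052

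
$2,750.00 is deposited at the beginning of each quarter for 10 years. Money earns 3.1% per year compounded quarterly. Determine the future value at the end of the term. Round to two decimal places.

This is an annuity due: 40 deposits of $2,750.00 at the beginning of each quarter.
Periodic rate r = 0.031/4 per quarter; n is counted in quarters.
FV = PMT × [((1+r)^n − 1)/r] × (1+r) = 2,750 × [(1+r)^40 − 1] / r × (1+r) = $129,374.41

$129,374.41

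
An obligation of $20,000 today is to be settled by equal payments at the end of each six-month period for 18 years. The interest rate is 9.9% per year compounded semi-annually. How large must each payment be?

Level ordinary annuity; solve PV = PMT × [(1 − (1+r)^−n)/r] for PMT.
Periodic rate r = 0.099/2 per half-year; n is counted in half-years.
With n = 36: PMT = 20,000 / ([(1 − (1+r)^−n)/r]) = $1,200.94

$1,200.94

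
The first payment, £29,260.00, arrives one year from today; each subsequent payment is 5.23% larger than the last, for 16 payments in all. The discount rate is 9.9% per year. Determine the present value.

Periodic rate r = 0.099 per year.
Growing ordinary annuity: PV = PMT₁ × [1 − ((1+g)/(1+r))^n] / (r − g) = 29,260 × [1 − ((1+0.0523)/(1+r))^16] / (r − 0.0523) = £313,780.74.

£313,780.74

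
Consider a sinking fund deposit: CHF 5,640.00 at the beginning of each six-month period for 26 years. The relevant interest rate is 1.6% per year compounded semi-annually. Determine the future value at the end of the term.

CHF 364,827.57

This is an annuity due: 52 deposits of CHF 5,640.00 at the beginning of each six-month period.
Periodic rate r = 0.016/2 per half-year; n is counted in half-years.
FV = PMT × [((1+r)^n − 1)/r] × (1+r) = 5,640 × [(1+r)^52 − 1] / r × (1+r) = CHF 364,827.57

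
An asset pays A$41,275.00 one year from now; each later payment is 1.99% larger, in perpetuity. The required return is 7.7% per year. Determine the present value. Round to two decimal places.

Periodic rate r = 0.077 per year.
Growing perpetuity (Gordon): PV = PMT₁ / (r − g) = 41,275 / (r − 0.0199) = A$722,854.64.

A$722,854.64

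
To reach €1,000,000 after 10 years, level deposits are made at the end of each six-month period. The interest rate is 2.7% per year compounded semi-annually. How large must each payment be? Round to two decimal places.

€43,888.10

Level ordinary annuity; solve FV = PMT × [((1+r)^n − 1)/r] for PMT.
Periodic rate r = 0.027/2 per half-year; n is counted in half-years.
With n = 20: PMT = 1,000,000 / ([((1+r)^n − 1)/r]) = €43,888.10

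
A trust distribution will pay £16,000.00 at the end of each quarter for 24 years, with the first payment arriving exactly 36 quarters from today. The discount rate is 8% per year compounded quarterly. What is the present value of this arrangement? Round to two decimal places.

Ordinary annuity of 96 payments, first payment at period 36.
Periodic rate r = 0.08/4 per quarter; n is counted in quarters.
The ordinary-annuity PV formula values the stream one period before the first payment (period 35); discount that back 35 periods:
PV₀ = 16,000 × [1 − (1+r)^−96] / r × (1+r)^−35 = £340,254.26

£340,254.26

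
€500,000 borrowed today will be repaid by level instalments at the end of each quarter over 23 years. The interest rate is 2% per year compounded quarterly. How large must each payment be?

Level ordinary annuity; solve PV = PMT × [(1 − (1+r)^−n)/r] for PMT.
Periodic rate r = 0.02/4 per quarter; n is counted in quarters.
With n = 92: PMT = 500,000 / ([(1 − (1+r)^−n)/r]) = €6,793.62

€6,793.62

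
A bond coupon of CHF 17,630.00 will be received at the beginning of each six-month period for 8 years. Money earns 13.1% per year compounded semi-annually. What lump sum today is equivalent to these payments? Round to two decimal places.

CHF 182,867.90

This is an annuity due: 16 payments of CHF 17,630.00 at the beginning of each six-month period.
Periodic rate r = 0.131/2 per half-year; n is counted in half-years.
PV = PMT × [(1 − (1+r)^−n)/r] × (1+r) = 17,630 × [1 − (1+r)^−16] / r × (1+r) = CHF 182,867.90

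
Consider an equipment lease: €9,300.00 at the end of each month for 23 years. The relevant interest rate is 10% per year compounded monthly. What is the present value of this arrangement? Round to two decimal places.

This is an ordinary annuity: 276 payments of €9,300.00 at the end of each month.
Periodic rate r = 0.1/12 per month; n is counted in months.
PV = PMT × [(1 − (1+r)^−n)/r] = 9,300 × [1 − (1+r)^−276] / r = €1,003,039.68

€1,003,039.68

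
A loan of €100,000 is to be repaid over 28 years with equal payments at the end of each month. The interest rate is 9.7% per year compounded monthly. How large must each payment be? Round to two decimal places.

€866.26

Level ordinary annuity; solve PV = PMT × [(1 − (1+r)^−n)/r] for PMT.
Periodic rate r = 0.097/12 per month; n is counted in months.
With n = 336: PMT = 100,000 / ([(1 − (1+r)^−n)/r]) = €866.26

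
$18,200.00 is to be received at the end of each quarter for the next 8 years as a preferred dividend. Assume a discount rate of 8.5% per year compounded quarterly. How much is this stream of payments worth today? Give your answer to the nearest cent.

$419,465.77

This is an ordinary annuity: 32 payments of $18,200.00 at the end of each quarter.
Periodic rate r = 0.085/4 per quarter; n is counted in quarters.
PV = PMT × [(1 − (1+r)^−n)/r] = 18,200 × [1 − (1+r)^−32] / r = $419,465.77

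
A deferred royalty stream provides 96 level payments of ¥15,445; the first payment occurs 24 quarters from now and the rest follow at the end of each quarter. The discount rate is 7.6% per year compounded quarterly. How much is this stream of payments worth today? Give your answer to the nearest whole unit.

¥440,706

Ordinary annuity of 96 payments, first payment at period 24.
Periodic rate r = 0.076/4 per quarter; n is counted in quarters.
The ordinary-annuity PV formula values the stream one period before the first payment (period 23); discount that back 23 periods:
PV₀ = 15,445 × [1 − (1+r)^−96] / r × (1+r)^−23 = ¥440,706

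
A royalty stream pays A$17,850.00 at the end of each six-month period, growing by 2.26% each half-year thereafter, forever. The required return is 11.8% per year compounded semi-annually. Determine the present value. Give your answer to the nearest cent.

Periodic rate r = 0.118/2 per half-year.
Growing perpetuity (Gordon): PV = PMT₁ / (r − g) = 17,850 / (r − 0.0226) = A$490,384.62.

A$490,384.62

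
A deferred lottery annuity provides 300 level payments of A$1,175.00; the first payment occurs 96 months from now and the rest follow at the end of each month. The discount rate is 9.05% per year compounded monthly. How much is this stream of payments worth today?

A$68,299.59

Ordinary annuity of 300 payments, first payment at period 96.
Periodic rate r = 0.0905/12 per month; n is counted in months.
The ordinary-annuity PV formula values the stream one period before the first payment (period 95); discount that back 95 periods:
PV₀ = 1,175 × [1 − (1+r)^−300] / r × (1+r)^−95 = A$68,299.59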